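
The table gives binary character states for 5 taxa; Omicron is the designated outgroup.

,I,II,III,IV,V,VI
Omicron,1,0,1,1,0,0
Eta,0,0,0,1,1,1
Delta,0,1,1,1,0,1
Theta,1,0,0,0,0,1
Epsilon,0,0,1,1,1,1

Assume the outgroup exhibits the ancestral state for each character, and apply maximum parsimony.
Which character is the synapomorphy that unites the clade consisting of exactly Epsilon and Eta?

Character polarity is set by the outgroup: the derived state is whichever differs from the outgroup's state, so for I, III, IV the derived state is '0', and for the remaining characters it is '1'.
I (derived state '0') is shared by Delta, Epsilon, and Eta — a synapomorphy uniting that clade.
II (derived state '1') is unique to Delta (autapomorphy; uninformative for grouping).
III (state '0') occurs in Eta and Theta but conflicts with the nesting implied by the other characters — most parsimoniously interpreted as homoplasy.
IV: derived state '0' in Theta only — an autapomorphy, so it tells us nothing about relationships among taxa.
V (derived state '1') is shared by Epsilon and Eta — a synapomorphy uniting that clade.
All ingroup taxa share the derived state '1' for VI; it defines the ingroup but does not resolve relationships within it.
Most parsimonious ingroup topology: (Theta,((Eta,Epsilon),Delta)).
The clade {Epsilon, Eta} is supported by V: its derived state '1' occurs in exactly those taxa and in no other taxon (including the outgroup).

V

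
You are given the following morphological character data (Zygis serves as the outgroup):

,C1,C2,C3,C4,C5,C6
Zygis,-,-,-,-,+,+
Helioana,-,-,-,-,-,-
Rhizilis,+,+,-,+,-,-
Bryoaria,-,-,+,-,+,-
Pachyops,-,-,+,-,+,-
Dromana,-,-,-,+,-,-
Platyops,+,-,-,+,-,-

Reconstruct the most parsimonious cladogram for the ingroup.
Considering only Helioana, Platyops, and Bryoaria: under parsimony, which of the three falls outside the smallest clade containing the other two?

Bryoaria

Character polarity is set by the outgroup: the derived state is whichever differs from the outgroup's state, so for C5, C6 the derived state is '-', and for the remaining characters it is '+'.
Only Platyops and Rhizilis show the derived state '+' for C1, supporting them as a clade.
C2: derived state '+' in Rhizilis only — an autapomorphy, so it tells us nothing about relationships among taxa.
Only Bryoaria and Pachyops show the derived state '+' for C3, supporting them as a clade.
C4: derived state '+' in Dromana, Platyops, and Rhizilis only — synapomorphy for {Dromana, Platyops, Rhizilis}.
C5: derived state '-' in Dromana, Helioana, Platyops, and Rhizilis only — synapomorphy for {Dromana, Helioana, Platyops, Rhizilis}.
C6 (derived state '-') is shared by all ingroup taxa — unites the whole ingroup.
Most parsimonious ingroup topology: ((Helioana,((Rhizilis,Platyops),Dromana)),(Bryoaria,Pachyops)).
Platyops and Helioana share a more recent common ancestor with each other than either does with Bryoaria, so Bryoaria is the least closely related of the three.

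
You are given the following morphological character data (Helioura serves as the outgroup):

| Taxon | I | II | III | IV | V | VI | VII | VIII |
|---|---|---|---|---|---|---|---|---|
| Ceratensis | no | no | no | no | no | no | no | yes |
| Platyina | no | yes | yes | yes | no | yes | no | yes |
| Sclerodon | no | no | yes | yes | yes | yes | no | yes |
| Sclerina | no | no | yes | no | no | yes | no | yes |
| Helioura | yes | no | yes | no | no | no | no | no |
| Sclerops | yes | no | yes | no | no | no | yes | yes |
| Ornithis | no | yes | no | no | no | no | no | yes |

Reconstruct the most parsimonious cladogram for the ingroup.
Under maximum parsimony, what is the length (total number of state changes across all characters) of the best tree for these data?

9

Character polarity is set by the outgroup: the derived state is whichever differs from the outgroup's state, so for I, III the derived state is 'no', and for the remaining characters it is 'yes'.
I: derived state 'no' in Ceratensis, Ornithis, Platyina, Sclerina, and Sclerodon only — synapomorphy for {Ceratensis, Ornithis, Platyina, Sclerina, Sclerodon}.
II groups Ornithis and Platyina, which is incompatible with the clades supported by the remaining characters; treating it as convergent (homoplasy) costs fewer steps than any alternative tree.
Only Ceratensis and Ornithis show the derived state 'no' for III, supporting them as a clade.
IV (derived state 'yes') is shared by Platyina and Sclerodon — a synapomorphy uniting that clade.
V: derived state 'yes' in Sclerodon only — an autapomorphy, so it tells us nothing about relationships among taxa.
Only Platyina, Sclerina, and Sclerodon show the derived state 'yes' for VI, supporting them as a clade.
VII (derived state 'yes') is unique to Sclerops (autapomorphy; uninformative for grouping).
VIII (derived state 'yes') is shared by all ingroup taxa — unites the whole ingroup.
Most parsimonious ingroup topology: (Sclerops,(((Platyina,Sclerodon),Sclerina),(Ceratensis,Ornithis))).
Changes per character on this tree: I: 1; II: 2; III: 1; IV: 1; V: 1; VI: 1; VII: 1; VIII: 1.
Total = 9.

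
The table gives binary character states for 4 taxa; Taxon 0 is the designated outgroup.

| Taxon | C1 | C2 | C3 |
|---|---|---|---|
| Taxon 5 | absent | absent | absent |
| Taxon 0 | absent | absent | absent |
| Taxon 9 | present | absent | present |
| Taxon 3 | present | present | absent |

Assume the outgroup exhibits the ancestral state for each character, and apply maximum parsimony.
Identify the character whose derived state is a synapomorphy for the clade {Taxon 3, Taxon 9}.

The outgroup has state 'absent' for every character, so 'present' is the derived state throughout.
C1 (derived state 'present') is shared by Taxon 3 and Taxon 9 — a synapomorphy uniting that clade.
C2 (derived state 'present') is unique to Taxon 3 (autapomorphy; uninformative for grouping).
C3 (derived state 'present') is unique to Taxon 9 (autapomorphy; uninformative for grouping).
Most parsimonious ingroup topology: (Taxon 5,(Taxon 9,Taxon 3)).
The clade {Taxon 3, Taxon 9} is supported by C1: its derived state 'present' occurs in exactly those taxa and in no other taxon (including the outgroup).

C1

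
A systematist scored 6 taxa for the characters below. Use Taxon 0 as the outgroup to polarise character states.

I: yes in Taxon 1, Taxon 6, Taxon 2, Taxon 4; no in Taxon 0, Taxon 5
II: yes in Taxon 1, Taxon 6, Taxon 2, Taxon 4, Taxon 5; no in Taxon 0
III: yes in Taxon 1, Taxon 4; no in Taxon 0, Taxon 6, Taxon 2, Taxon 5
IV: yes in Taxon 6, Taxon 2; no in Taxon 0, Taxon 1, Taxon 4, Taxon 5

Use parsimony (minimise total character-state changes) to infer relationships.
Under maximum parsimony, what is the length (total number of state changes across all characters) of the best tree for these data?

4

The outgroup has state 'no' for every character, so 'yes' is the derived state throughout.
I (derived state 'yes') is shared by Taxon 1, Taxon 2, Taxon 4, and Taxon 6 — a synapomorphy uniting that clade.
II (derived state 'yes') is shared by all ingroup taxa — unites the whole ingroup.
Only Taxon 1 and Taxon 4 show the derived state 'yes' for III, supporting them as a clade.
IV: derived state 'yes' in Taxon 2 and Taxon 6 only — synapomorphy for {Taxon 2, Taxon 6}.
Most parsimonious ingroup topology: (((Taxon 1,Taxon 4),(Taxon 6,Taxon 2)),Taxon 5).
Changes per character on this tree: I: 1; II: 1; III: 1; IV: 1.
Total = 4.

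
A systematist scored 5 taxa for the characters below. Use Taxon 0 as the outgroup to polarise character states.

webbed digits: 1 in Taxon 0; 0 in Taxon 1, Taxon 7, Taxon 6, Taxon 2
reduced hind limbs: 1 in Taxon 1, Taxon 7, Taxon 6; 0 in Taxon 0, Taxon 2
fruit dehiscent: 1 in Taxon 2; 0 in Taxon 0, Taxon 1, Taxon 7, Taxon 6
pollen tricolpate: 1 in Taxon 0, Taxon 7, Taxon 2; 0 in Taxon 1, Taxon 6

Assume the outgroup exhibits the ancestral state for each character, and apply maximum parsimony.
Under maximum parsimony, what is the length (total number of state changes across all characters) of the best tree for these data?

Character polarity is set by the outgroup: the derived state is whichever differs from the outgroup's state, so for webbed digits, pollen tricolpate the derived state is '0', and for the remaining characters it is '1'.
webbed digits (derived state '0') is shared by all ingroup taxa — unites the whole ingroup.
reduced hind limbs (derived state '1') is shared by Taxon 1, Taxon 6, and Taxon 7 — a synapomorphy uniting that clade.
fruit dehiscent: derived state '1' in Taxon 2 only — an autapomorphy, so it tells us nothing about relationships among taxa.
Only Taxon 1 and Taxon 6 show the derived state '0' for pollen tricolpate, supporting them as a clade.
Most parsimonious ingroup topology: (((Taxon 1,Taxon 6),Taxon 7),Taxon 2).
Changes per character on this tree: webbed digits: 1; reduced hind limbs: 1; fruit dehiscent: 1; pollen tricolpate: 1.
Total = 4.

4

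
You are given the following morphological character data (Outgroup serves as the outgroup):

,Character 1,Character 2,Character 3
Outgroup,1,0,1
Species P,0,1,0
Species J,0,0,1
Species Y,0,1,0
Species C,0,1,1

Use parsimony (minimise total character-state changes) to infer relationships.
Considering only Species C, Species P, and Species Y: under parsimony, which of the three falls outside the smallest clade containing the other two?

Character polarity is set by the outgroup: the derived state is whichever differs from the outgroup's state, so for Character 1, Character 3 the derived state is '0', and for the remaining characters it is '1'.
All ingroup taxa share the derived state '0' for Character 1; it defines the ingroup but does not resolve relationships within it.
Only Species C, Species P, and Species Y show the derived state '1' for Character 2, supporting them as a clade.
Only Species P and Species Y show the derived state '0' for Character 3, supporting them as a clade.
Most parsimonious ingroup topology: (((Species P,Species Y),Species C),Species J).
Species Y and Species P share a more recent common ancestor with each other than either does with Species C, so Species C is the least closely related of the three.

Species C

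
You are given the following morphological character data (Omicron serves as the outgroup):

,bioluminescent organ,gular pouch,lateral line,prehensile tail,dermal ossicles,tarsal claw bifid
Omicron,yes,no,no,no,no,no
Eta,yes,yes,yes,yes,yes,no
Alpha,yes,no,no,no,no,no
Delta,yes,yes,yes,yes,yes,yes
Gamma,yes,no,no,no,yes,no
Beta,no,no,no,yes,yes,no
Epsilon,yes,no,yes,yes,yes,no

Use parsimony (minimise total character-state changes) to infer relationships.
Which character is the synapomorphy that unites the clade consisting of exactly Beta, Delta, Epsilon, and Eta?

prehensile tail

Character polarity is set by the outgroup: the derived state is whichever differs from the outgroup's state, so for bioluminescent organ the derived state is 'no', and for the remaining characters it is 'yes'.
bioluminescent organ: derived state 'no' in Beta only — an autapomorphy, so it tells us nothing about relationships among taxa.
gular pouch (derived state 'yes') is shared by Delta and Eta — a synapomorphy uniting that clade.
Only Delta, Epsilon, and Eta show the derived state 'yes' for lateral line, supporting them as a clade.
prehensile tail: derived state 'yes' in Beta, Delta, Epsilon, and Eta only — synapomorphy for {Beta, Delta, Epsilon, Eta}.
dermal ossicles (derived state 'yes') is shared by Beta, Delta, Epsilon, Eta, and Gamma — a synapomorphy uniting that clade.
tarsal claw bifid (derived state 'yes') is unique to Delta (autapomorphy; uninformative for grouping).
Most parsimonious ingroup topology: (((((Eta,Delta),Epsilon),Beta),Gamma),Alpha).
The clade {Beta, Delta, Epsilon, Eta} is supported by prehensile tail: its derived state 'yes' occurs in exactly those taxa and in no other taxon (including the outgroup).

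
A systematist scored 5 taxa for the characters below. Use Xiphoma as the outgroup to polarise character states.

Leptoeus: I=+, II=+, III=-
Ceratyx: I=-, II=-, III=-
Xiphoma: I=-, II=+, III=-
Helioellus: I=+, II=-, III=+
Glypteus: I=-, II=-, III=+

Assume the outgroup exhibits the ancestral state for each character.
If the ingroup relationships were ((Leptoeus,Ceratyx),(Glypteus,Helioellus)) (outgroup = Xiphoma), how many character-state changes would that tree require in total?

Map each character onto ((Leptoeus,Ceratyx),(Glypteus,Helioellus)) (rooted by Xiphoma) and count the minimum state changes it requires (Fitch parsimony):
I: 2; II: 2; III: 1.
Total tree length = 5.

5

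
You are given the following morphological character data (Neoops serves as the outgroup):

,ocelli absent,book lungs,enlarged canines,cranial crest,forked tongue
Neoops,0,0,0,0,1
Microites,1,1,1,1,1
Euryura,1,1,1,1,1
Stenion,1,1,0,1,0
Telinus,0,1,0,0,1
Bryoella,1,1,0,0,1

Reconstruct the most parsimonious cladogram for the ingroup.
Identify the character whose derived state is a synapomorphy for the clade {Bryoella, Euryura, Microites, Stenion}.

ocelli absent

Character polarity is set by the outgroup: the derived state is whichever differs from the outgroup's state, so for forked tongue the derived state is '0', and for the remaining characters it is '1'.
Only Bryoella, Euryura, Microites, and Stenion show the derived state '1' for ocelli absent, supporting them as a clade.
book lungs (derived state '1') is shared by all ingroup taxa — unites the whole ingroup.
enlarged canines (derived state '1') is shared by Euryura and Microites — a synapomorphy uniting that clade.
cranial crest: derived state '1' in Euryura, Microites, and Stenion only — synapomorphy for {Euryura, Microites, Stenion}.
forked tongue: derived state '0' in Stenion only — an autapomorphy, so it tells us nothing about relationships among taxa.
Most parsimonious ingroup topology: ((((Microites,Euryura),Stenion),Bryoella),Telinus).
The clade {Bryoella, Euryura, Microites, Stenion} is supported by ocelli absent: its derived state '1' occurs in exactly those taxa and in no other taxon (including the outgroup).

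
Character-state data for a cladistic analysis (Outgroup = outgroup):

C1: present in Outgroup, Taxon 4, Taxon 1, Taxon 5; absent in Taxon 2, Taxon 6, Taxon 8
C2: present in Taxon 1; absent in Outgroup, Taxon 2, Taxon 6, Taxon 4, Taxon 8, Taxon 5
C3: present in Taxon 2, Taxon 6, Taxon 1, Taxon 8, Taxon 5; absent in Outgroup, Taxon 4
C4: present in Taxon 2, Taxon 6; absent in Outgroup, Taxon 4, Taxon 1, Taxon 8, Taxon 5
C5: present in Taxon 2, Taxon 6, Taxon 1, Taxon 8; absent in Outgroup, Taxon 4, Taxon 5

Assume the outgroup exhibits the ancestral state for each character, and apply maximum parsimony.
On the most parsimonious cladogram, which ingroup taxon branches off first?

Taxon 4

Character polarity is set by the outgroup: the derived state is whichever differs from the outgroup's state, so for C1 the derived state is 'absent', and for the remaining characters it is 'present'.
C1: derived state 'absent' in Taxon 2, Taxon 6, and Taxon 8 only — synapomorphy for {Taxon 2, Taxon 6, Taxon 8}.
C2 (derived state 'present') is unique to Taxon 1 (autapomorphy; uninformative for grouping).
C3: derived state 'present' in Taxon 1, Taxon 2, Taxon 5, Taxon 6, and Taxon 8 only — synapomorphy for {Taxon 1, Taxon 2, Taxon 5, Taxon 6, Taxon 8}.
C4 (derived state 'present') is shared by Taxon 2 and Taxon 6 — a synapomorphy uniting that clade.
Only Taxon 1, Taxon 2, Taxon 6, and Taxon 8 show the derived state 'present' for C5, supporting them as a clade.
Most parsimonious ingroup topology: (((((Taxon 2,Taxon 6),Taxon 8),Taxon 1),Taxon 5),Taxon 4).
Taxon 4 is sister to the clade containing all other ingroup taxa, so it is the earliest-diverging (most basal) ingroup lineage.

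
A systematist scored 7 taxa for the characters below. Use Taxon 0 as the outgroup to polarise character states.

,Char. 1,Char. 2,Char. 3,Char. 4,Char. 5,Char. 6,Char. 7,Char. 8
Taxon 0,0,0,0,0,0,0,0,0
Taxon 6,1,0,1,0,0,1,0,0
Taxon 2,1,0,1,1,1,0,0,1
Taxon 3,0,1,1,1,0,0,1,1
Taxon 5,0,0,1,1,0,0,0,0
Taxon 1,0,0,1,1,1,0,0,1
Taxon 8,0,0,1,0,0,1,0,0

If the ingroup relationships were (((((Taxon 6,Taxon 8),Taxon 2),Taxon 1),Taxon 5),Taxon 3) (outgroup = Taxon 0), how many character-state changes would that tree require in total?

Map each character onto (((((Taxon 6,Taxon 8),Taxon 2),Taxon 1),Taxon 5),Taxon 3) (rooted by Taxon 0) and count the minimum state changes it requires (Fitch parsimony):
Char. 1: 2; Char. 2: 1; Char. 3: 1; Char. 4: 2; Char. 5: 2; Char. 6: 1; Char. 7: 1; Char. 8: 3.
Total tree length = 13.

13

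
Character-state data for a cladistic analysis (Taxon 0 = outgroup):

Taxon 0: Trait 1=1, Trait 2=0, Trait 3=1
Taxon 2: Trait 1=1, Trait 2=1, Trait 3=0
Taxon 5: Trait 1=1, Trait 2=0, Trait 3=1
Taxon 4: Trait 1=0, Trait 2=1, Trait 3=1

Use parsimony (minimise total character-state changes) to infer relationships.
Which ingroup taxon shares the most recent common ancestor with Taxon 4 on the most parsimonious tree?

Character polarity is set by the outgroup: the derived state is whichever differs from the outgroup's state, so for Trait 1, Trait 3 the derived state is '0', and for the remaining characters it is '1'.
Trait 1: derived state '0' in Taxon 4 only — an autapomorphy, so it tells us nothing about relationships among taxa.
Only Taxon 2 and Taxon 4 show the derived state '1' for Trait 2, supporting them as a clade.
Trait 3: derived state '0' in Taxon 2 only — an autapomorphy, so it tells us nothing about relationships among taxa.
Most parsimonious ingroup topology: ((Taxon 2,Taxon 4),Taxon 5).
Taxon 4 and Taxon 2 form a cherry on this tree, so they are sister taxa.

Taxon 2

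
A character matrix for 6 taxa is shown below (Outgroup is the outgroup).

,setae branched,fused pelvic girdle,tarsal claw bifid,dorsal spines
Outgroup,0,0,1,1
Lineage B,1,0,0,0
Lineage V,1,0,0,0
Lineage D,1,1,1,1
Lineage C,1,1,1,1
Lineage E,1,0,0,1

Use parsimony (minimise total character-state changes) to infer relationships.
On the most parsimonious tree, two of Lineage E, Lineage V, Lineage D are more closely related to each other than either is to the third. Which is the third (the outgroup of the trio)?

Lineage D

Character polarity is set by the outgroup: the derived state is whichever differs from the outgroup's state, so for tarsal claw bifid, dorsal spines the derived state is '0', and for the remaining characters it is '1'.
All ingroup taxa share the derived state '1' for setae branched; it defines the ingroup but does not resolve relationships within it.
Only Lineage C and Lineage D show the derived state '1' for fused pelvic girdle, supporting them as a clade.
tarsal claw bifid (derived state '0') is shared by Lineage B, Lineage E, and Lineage V — a synapomorphy uniting that clade.
dorsal spines: derived state '0' in Lineage B and Lineage V only — synapomorphy for {Lineage B, Lineage V}.
Most parsimonious ingroup topology: (((Lineage B,Lineage V),Lineage E),(Lineage D,Lineage C)).
Lineage V and Lineage E share a more recent common ancestor with each other than either does with Lineage D, so Lineage D is the least closely related of the three.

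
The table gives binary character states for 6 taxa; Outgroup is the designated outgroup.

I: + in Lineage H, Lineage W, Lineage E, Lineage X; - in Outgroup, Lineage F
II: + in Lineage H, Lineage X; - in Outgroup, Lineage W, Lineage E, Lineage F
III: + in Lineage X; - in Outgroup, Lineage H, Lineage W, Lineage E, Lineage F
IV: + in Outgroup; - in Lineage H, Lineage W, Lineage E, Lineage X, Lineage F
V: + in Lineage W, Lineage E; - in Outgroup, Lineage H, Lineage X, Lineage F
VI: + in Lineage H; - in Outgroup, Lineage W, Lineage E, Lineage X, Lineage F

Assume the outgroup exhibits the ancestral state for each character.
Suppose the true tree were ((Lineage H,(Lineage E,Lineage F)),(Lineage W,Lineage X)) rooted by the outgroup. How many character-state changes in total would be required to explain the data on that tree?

Map each character onto ((Lineage H,(Lineage E,Lineage F)),(Lineage W,Lineage X)) (rooted by Outgroup) and count the minimum state changes it requires (Fitch parsimony):
I: 2; II: 2; III: 1; IV: 1; V: 2; VI: 1.
Total tree length = 9.

9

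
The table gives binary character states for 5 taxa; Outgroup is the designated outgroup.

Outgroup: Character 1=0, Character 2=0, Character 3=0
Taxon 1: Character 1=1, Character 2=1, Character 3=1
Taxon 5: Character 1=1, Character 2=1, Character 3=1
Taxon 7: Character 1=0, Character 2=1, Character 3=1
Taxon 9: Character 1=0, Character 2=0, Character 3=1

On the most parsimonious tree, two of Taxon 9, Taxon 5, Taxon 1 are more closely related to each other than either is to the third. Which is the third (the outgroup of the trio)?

Taxon 9

The outgroup has state '0' for every character, so '1' is the derived state throughout.
Character 1: derived state '1' in Taxon 1 and Taxon 5 only — synapomorphy for {Taxon 1, Taxon 5}.
Character 2: derived state '1' in Taxon 1, Taxon 5, and Taxon 7 only — synapomorphy for {Taxon 1, Taxon 5, Taxon 7}.
All ingroup taxa share the derived state '1' for Character 3; it defines the ingroup but does not resolve relationships within it.
Most parsimonious ingroup topology: (((Taxon 1,Taxon 5),Taxon 7),Taxon 9).
Taxon 1 and Taxon 5 share a more recent common ancestor with each other than either does with Taxon 9, so Taxon 9 is the least closely related of the three.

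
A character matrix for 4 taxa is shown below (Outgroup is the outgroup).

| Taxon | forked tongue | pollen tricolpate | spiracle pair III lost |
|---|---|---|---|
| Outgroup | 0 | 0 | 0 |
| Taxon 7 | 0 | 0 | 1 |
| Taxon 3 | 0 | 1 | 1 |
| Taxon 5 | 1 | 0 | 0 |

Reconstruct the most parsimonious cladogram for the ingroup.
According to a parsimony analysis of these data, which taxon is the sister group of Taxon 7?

Taxon 3

The outgroup has state '0' for every character, so '1' is the derived state throughout.
forked tongue: derived state '1' in Taxon 5 only — an autapomorphy, so it tells us nothing about relationships among taxa.
pollen tricolpate (derived state '1') is unique to Taxon 3 (autapomorphy; uninformative for grouping).
Only Taxon 3 and Taxon 7 show the derived state '1' for spiracle pair III lost, supporting them as a clade.
Most parsimonious ingroup topology: ((Taxon 7,Taxon 3),Taxon 5).
Taxon 7 and Taxon 3 form a cherry on this tree, so they are sister taxa.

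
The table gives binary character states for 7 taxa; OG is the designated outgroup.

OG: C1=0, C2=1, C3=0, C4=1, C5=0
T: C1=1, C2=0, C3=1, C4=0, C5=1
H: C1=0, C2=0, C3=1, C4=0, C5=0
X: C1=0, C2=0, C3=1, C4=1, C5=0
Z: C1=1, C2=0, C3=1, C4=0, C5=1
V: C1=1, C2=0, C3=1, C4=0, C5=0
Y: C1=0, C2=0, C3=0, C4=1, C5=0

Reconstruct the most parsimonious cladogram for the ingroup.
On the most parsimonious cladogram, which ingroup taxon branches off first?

Character polarity is set by the outgroup: the derived state is whichever differs from the outgroup's state, so for C2, C4 the derived state is '0', and for the remaining characters it is '1'.
Only T, V, and Z show the derived state '1' for C1, supporting them as a clade.
C2 (derived state '0') is shared by all ingroup taxa — unites the whole ingroup.
C3: derived state '1' in H, T, V, X, and Z only — synapomorphy for {H, T, V, X, Z}.
C4: derived state '0' in H, T, V, and Z only — synapomorphy for {H, T, V, Z}.
Only T and Z show the derived state '1' for C5, supporting them as a clade.
Most parsimonious ingroup topology: (((((T,Z),V),H),X),Y).
Y is sister to the clade containing all other ingroup taxa, so it is the earliest-diverging (most basal) ingroup lineage.

Y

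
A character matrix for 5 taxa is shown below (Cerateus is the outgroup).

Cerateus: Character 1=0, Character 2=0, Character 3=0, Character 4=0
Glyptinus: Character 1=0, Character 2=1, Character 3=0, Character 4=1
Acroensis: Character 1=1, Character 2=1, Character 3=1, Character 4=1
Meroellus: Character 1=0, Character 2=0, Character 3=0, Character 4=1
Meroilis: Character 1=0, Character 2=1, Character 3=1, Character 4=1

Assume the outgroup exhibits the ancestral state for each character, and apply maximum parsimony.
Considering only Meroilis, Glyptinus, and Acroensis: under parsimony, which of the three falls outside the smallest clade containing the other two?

Glyptinus

The outgroup has state '0' for every character, so '1' is the derived state throughout.
Character 1 (derived state '1') is unique to Acroensis (autapomorphy; uninformative for grouping).
Character 2: derived state '1' in Acroensis, Glyptinus, and Meroilis only — synapomorphy for {Acroensis, Glyptinus, Meroilis}.
Only Acroensis and Meroilis show the derived state '1' for Character 3, supporting them as a clade.
Character 4 (derived state '1') is shared by all ingroup taxa — unites the whole ingroup.
Most parsimonious ingroup topology: ((Glyptinus,(Acroensis,Meroilis)),Meroellus).
Meroilis and Acroensis share a more recent common ancestor with each other than either does with Glyptinus, so Glyptinus is the least closely related of the three.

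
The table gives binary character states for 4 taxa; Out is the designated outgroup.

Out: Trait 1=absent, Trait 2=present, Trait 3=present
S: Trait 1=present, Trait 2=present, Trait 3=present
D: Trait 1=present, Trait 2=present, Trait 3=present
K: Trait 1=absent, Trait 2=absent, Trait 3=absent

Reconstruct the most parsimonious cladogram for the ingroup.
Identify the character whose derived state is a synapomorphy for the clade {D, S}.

Character polarity is set by the outgroup: the derived state is whichever differs from the outgroup's state, so for Trait 2, Trait 3 the derived state is 'absent', and for the remaining characters it is 'present'.
Trait 1 (derived state 'present') is shared by D and S — a synapomorphy uniting that clade.
Trait 2 (derived state 'absent') is unique to K (autapomorphy; uninformative for grouping).
Trait 3: derived state 'absent' in K only — an autapomorphy, so it tells us nothing about relationships among taxa.
Most parsimonious ingroup topology: ((S,D),K).
The clade {D, S} is supported by Trait 1: its derived state 'present' occurs in exactly those taxa and in no other taxon (including the outgroup).

Trait 1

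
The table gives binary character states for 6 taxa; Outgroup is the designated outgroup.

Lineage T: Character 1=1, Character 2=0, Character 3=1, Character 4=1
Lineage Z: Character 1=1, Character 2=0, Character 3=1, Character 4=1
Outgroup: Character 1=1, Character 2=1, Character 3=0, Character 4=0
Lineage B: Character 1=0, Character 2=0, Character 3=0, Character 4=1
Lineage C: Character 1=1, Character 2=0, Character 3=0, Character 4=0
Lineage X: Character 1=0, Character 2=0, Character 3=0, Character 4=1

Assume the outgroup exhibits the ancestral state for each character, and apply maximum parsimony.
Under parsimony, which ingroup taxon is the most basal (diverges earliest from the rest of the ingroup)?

Lineage C

Character polarity is set by the outgroup: the derived state is whichever differs from the outgroup's state, so for Character 1, Character 2 the derived state is '0', and for the remaining characters it is '1'.
Only Lineage B and Lineage X show the derived state '0' for Character 1, supporting them as a clade.
Character 2 (derived state '0') is shared by all ingroup taxa — unites the whole ingroup.
Character 3 (derived state '1') is shared by Lineage T and Lineage Z — a synapomorphy uniting that clade.
Only Lineage B, Lineage T, Lineage X, and Lineage Z show the derived state '1' for Character 4, supporting them as a clade.
Most parsimonious ingroup topology: (((Lineage T,Lineage Z),(Lineage X,Lineage B)),Lineage C).
Lineage C is sister to the clade containing all other ingroup taxa, so it is the earliest-diverging (most basal) ingroup lineage.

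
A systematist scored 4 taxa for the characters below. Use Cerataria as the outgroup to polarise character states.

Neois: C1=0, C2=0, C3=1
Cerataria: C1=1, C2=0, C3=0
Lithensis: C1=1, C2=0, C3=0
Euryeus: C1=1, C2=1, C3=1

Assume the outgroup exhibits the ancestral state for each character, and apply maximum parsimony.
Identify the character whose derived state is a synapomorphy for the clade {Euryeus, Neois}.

C3

Character polarity is set by the outgroup: the derived state is whichever differs from the outgroup's state, so for C1 the derived state is '0', and for the remaining characters it is '1'.
C1: derived state '0' in Neois only — an autapomorphy, so it tells us nothing about relationships among taxa.
C2 (derived state '1') is unique to Euryeus (autapomorphy; uninformative for grouping).
C3 (derived state '1') is shared by Euryeus and Neois — a synapomorphy uniting that clade.
Most parsimonious ingroup topology: (Lithensis,(Neois,Euryeus)).
The clade {Euryeus, Neois} is supported by C3: its derived state '1' occurs in exactly those taxa and in no other taxon (including the outgroup).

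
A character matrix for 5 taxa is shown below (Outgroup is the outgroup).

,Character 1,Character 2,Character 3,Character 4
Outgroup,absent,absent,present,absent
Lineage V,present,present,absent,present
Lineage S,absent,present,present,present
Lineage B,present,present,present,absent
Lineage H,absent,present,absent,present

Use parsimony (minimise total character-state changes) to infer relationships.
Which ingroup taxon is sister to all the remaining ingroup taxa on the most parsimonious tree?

Character polarity is set by the outgroup: the derived state is whichever differs from the outgroup's state, so for Character 3 the derived state is 'absent', and for the remaining characters it is 'present'.
Character 1 (state 'present') occurs in Lineage B and Lineage V but conflicts with the nesting implied by the other characters — most parsimoniously interpreted as homoplasy.
All ingroup taxa share the derived state 'present' for Character 2; it defines the ingroup but does not resolve relationships within it.
Character 3 (derived state 'absent') is shared by Lineage H and Lineage V — a synapomorphy uniting that clade.
Character 4: derived state 'present' in Lineage H, Lineage S, and Lineage V only — synapomorphy for {Lineage H, Lineage S, Lineage V}.
Most parsimonious ingroup topology: (((Lineage V,Lineage H),Lineage S),Lineage B).
Lineage B is sister to the clade containing all other ingroup taxa, so it is the earliest-diverging (most basal) ingroup lineage.

Lineage B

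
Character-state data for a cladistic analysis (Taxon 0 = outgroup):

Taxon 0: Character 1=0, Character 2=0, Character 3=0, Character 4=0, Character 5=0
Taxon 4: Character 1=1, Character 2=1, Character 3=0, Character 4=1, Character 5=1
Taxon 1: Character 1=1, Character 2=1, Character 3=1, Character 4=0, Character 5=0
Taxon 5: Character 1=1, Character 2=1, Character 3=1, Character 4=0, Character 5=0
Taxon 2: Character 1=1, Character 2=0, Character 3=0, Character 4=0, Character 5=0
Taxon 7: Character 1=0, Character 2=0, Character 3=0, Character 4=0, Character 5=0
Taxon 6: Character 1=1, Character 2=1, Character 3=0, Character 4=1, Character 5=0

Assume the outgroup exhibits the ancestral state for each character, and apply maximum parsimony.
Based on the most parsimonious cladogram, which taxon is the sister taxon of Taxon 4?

The outgroup has state '0' for every character, so '1' is the derived state throughout.
Character 1 (derived state '1') is shared by Taxon 1, Taxon 2, Taxon 4, Taxon 5, and Taxon 6 — a synapomorphy uniting that clade.
Character 2: derived state '1' in Taxon 1, Taxon 4, Taxon 5, and Taxon 6 only — synapomorphy for {Taxon 1, Taxon 4, Taxon 5, Taxon 6}.
Only Taxon 1 and Taxon 5 show the derived state '1' for Character 3, supporting them as a clade.
Character 4: derived state '1' in Taxon 4 and Taxon 6 only — synapomorphy for {Taxon 4, Taxon 6}.
Character 5 (derived state '1') is unique to Taxon 4 (autapomorphy; uninformative for grouping).
Most parsimonious ingroup topology: ((((Taxon 4,Taxon 6),(Taxon 1,Taxon 5)),Taxon 2),Taxon 7).
Taxon 4 and Taxon 6 form a cherry on this tree, so they are sister taxa.

Taxon 6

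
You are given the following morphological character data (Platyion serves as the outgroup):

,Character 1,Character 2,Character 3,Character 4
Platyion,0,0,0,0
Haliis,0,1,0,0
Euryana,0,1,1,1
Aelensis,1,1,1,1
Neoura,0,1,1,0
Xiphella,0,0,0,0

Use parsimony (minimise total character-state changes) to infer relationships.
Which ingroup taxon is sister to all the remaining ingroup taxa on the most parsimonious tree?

The outgroup has state '0' for every character, so '1' is the derived state throughout.
Character 1 (derived state '1') is unique to Aelensis (autapomorphy; uninformative for grouping).
Only Aelensis, Euryana, Haliis, and Neoura show the derived state '1' for Character 2, supporting them as a clade.
Only Aelensis, Euryana, and Neoura show the derived state '1' for Character 3, supporting them as a clade.
Only Aelensis and Euryana show the derived state '1' for Character 4, supporting them as a clade.
Most parsimonious ingroup topology: ((Haliis,((Euryana,Aelensis),Neoura)),Xiphella).
Xiphella is sister to the clade containing all other ingroup taxa, so it is the earliest-diverging (most basal) ingroup lineage.

Xiphella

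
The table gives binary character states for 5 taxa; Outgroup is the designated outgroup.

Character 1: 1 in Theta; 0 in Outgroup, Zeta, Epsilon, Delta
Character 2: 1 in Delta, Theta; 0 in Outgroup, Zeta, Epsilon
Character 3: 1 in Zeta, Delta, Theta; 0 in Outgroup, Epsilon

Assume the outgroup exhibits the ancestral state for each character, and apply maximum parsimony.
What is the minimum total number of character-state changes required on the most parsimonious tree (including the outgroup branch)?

The outgroup has state '0' for every character, so '1' is the derived state throughout.
Character 1: derived state '1' in Theta only — an autapomorphy, so it tells us nothing about relationships among taxa.
Character 2: derived state '1' in Delta and Theta only — synapomorphy for {Delta, Theta}.
Only Delta, Theta, and Zeta show the derived state '1' for Character 3, supporting them as a clade.
Most parsimonious ingroup topology: ((Zeta,(Delta,Theta)),Epsilon).
Changes per character on this tree: Character 1: 1; Character 2: 1; Character 3: 1.
Total = 3.

3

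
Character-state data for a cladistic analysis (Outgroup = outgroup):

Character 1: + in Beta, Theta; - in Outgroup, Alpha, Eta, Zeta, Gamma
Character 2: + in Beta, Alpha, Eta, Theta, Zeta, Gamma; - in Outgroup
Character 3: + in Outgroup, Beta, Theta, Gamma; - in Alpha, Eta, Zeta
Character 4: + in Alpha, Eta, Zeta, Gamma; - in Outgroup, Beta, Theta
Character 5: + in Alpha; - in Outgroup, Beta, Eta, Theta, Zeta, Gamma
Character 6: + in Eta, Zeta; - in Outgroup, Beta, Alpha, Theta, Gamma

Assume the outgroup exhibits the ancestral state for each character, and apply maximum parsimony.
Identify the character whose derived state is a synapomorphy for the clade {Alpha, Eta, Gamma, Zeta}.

Character polarity is set by the outgroup: the derived state is whichever differs from the outgroup's state, so for Character 3 the derived state is '-', and for the remaining characters it is '+'.
Character 1 (derived state '+') is shared by Beta and Theta — a synapomorphy uniting that clade.
All ingroup taxa share the derived state '+' for Character 2; it defines the ingroup but does not resolve relationships within it.
Character 3 (derived state '-') is shared by Alpha, Eta, and Zeta — a synapomorphy uniting that clade.
Character 4: derived state '+' in Alpha, Eta, Gamma, and Zeta only — synapomorphy for {Alpha, Eta, Gamma, Zeta}.
Character 5: derived state '+' in Alpha only — an autapomorphy, so it tells us nothing about relationships among taxa.
Character 6 (derived state '+') is shared by Eta and Zeta — a synapomorphy uniting that clade.
Most parsimonious ingroup topology: ((Beta,Theta),((Alpha,(Eta,Zeta)),Gamma)).
The clade {Alpha, Eta, Gamma, Zeta} is supported by Character 4: its derived state '+' occurs in exactly those taxa and in no other taxon (including the outgroup).

Character 4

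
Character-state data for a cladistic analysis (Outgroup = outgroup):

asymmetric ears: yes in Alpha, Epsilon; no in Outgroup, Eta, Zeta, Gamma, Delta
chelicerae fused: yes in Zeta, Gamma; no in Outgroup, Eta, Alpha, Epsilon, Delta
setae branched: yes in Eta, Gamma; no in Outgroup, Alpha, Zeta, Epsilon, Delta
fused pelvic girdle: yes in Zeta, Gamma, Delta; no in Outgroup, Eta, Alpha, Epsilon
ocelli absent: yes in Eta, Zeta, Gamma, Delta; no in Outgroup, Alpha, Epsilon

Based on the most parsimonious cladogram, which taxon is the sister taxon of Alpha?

Epsilon

The outgroup has state 'no' for every character, so 'yes' is the derived state throughout.
Only Alpha and Epsilon show the derived state 'yes' for asymmetric ears, supporting them as a clade.
Only Gamma and Zeta show the derived state 'yes' for chelicerae fused, supporting them as a clade.
setae branched (state 'yes') occurs in Eta and Gamma but conflicts with the nesting implied by the other characters — most parsimoniously interpreted as homoplasy.
fused pelvic girdle: derived state 'yes' in Delta, Gamma, and Zeta only — synapomorphy for {Delta, Gamma, Zeta}.
Only Delta, Eta, Gamma, and Zeta show the derived state 'yes' for ocelli absent, supporting them as a clade.
Most parsimonious ingroup topology: ((Eta,((Zeta,Gamma),Delta)),(Alpha,Epsilon)).
Alpha and Epsilon form a cherry on this tree, so they are sister taxa.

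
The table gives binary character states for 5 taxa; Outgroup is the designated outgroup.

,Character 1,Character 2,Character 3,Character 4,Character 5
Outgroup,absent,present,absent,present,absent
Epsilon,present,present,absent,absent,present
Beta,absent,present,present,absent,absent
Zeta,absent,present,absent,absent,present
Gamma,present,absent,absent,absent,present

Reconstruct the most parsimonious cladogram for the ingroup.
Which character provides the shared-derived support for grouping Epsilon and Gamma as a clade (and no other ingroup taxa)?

Character 1

Character polarity is set by the outgroup: the derived state is whichever differs from the outgroup's state, so for Character 2, Character 4 the derived state is 'absent', and for the remaining characters it is 'present'.
Only Epsilon and Gamma show the derived state 'present' for Character 1, supporting them as a clade.
Character 2 (derived state 'absent') is unique to Gamma (autapomorphy; uninformative for grouping).
Character 3 (derived state 'present') is unique to Beta (autapomorphy; uninformative for grouping).
All ingroup taxa share the derived state 'absent' for Character 4; it defines the ingroup but does not resolve relationships within it.
Character 5 (derived state 'present') is shared by Epsilon, Gamma, and Zeta — a synapomorphy uniting that clade.
Most parsimonious ingroup topology: (((Epsilon,Gamma),Zeta),Beta).
The clade {Epsilon, Gamma} is supported by Character 1: its derived state 'present' occurs in exactly those taxa and in no other taxon (including the outgroup).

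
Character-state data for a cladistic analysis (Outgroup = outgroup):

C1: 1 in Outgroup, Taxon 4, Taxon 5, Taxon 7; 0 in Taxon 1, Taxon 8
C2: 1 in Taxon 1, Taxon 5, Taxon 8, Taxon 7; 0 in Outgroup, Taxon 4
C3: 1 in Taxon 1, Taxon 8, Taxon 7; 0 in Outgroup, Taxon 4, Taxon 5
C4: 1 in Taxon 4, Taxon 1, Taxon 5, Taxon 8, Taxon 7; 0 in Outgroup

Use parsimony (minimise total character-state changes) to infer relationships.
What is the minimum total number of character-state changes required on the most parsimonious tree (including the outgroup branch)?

4

Character polarity is set by the outgroup: the derived state is whichever differs from the outgroup's state, so for C1 the derived state is '0', and for the remaining characters it is '1'.
Only Taxon 1 and Taxon 8 show the derived state '0' for C1, supporting them as a clade.
C2 (derived state '1') is shared by Taxon 1, Taxon 5, Taxon 7, and Taxon 8 — a synapomorphy uniting that clade.
Only Taxon 1, Taxon 7, and Taxon 8 show the derived state '1' for C3, supporting them as a clade.
All ingroup taxa share the derived state '1' for C4; it defines the ingroup but does not resolve relationships within it.
Most parsimonious ingroup topology: ((((Taxon 8,Taxon 1),Taxon 7),Taxon 5),Taxon 4).
Changes per character on this tree: C1: 1; C2: 1; C3: 1; C4: 1.
Total = 4.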